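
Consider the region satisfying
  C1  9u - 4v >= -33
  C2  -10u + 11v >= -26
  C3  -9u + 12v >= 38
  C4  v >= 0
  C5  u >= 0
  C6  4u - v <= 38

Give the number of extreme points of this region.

4

Of the 15 pairwise boundary intersections, those satisfying every inequality are:
  (0, 33/4)
  (185/7, 474/7)
  (0, 19/6)
  (38/3, 38/3)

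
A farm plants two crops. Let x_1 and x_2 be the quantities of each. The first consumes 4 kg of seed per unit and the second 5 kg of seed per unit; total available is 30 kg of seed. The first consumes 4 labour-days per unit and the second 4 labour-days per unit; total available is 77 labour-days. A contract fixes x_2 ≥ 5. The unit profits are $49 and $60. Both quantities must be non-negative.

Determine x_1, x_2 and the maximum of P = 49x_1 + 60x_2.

At the optimal vertex, 4x_1 + 5x_2 = 30 and x_2 = 5.
Solving simultaneously gives x_1 = 5/4, x_2 = 5.

x_1 = 5/4, x_2 = 5, maximum P = 1445/4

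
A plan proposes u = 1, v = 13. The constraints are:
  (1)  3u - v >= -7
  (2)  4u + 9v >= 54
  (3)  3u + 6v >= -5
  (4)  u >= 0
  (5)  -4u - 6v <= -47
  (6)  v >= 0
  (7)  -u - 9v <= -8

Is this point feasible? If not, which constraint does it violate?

Constraint (1): 3u - v = -10, which is not ≥ -7. All other constraints are satisfied.

not feasible — violates (1)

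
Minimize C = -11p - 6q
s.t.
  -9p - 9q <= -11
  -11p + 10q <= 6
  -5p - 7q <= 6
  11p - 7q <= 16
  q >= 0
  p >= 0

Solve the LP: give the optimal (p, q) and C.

Vertices and C = -11p - 6q:
  (8/27, 25/27) → C = -238/27
  (11/9, 0) → C = -121/9
  (202/33, 22/3) → C = -334/3
  (16/11, 0) → C = -16

The optimum lies where -11p + 10q = 6 and 11p - 7q = 16.
Solving simultaneously gives p = 202/33, q = 22/3.

p = 202/33, q = 22/3, minimum C = -334/3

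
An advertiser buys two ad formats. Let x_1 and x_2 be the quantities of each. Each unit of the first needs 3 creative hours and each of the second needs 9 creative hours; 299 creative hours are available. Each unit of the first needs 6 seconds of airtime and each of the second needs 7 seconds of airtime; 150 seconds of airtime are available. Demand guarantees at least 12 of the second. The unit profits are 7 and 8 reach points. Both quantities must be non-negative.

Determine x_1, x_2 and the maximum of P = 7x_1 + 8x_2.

x_1 = 11, x_2 = 12, maximum P = 173

Feasible corners and P = 7x_1 + 8x_2:
  (0, 150/7) → P = 1200/7
  (0, 12) → P = 96
  (11, 12) → P = 173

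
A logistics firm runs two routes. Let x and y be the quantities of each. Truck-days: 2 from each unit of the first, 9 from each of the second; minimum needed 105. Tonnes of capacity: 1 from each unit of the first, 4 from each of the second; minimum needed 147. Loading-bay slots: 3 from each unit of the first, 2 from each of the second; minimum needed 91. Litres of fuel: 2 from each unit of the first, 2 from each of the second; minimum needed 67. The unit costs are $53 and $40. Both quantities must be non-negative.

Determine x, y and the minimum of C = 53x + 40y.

Vertices and C = 53x + 40y:
  (0, 91/2) → C = 1820
  (147, 0) → C = 7791
  (7, 35) → C = 1771
The feasible region is unbounded (it extends along (0, 1), (1, 0)), but C strictly increases along every unbounded feasible direction, so there is no improving ray and the minimum is attained at a vertex.

The binding constraints are x + 4y = 147 and 3x + 2y = 91.
Solving simultaneously gives x = 7, y = 35.

x = 7, y = 35, minimum C = 1771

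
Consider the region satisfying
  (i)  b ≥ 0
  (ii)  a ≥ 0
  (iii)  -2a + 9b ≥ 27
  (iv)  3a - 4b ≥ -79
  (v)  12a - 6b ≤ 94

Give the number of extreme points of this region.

4

Pairwise boundary intersections that survive every other constraint:
  (0, 3)
  (0, 79/4)
  (21/2, 16/3)
  (85/3, 41)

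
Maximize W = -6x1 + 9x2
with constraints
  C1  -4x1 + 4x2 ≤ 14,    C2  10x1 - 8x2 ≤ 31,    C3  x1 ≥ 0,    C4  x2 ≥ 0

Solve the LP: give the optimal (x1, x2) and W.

x1 = 59/2, x2 = 33, maximum W = 120

Extreme points and W = -6x1 + 9x2:
  (59/2, 33) → W = 120
  (0, 7/2) → W = 63/2
  (31/10, 0) → W = -93/5
  (0, 0) → W = 0

The binding constraints are -4x1 + 4x2 = 14 and 10x1 - 8x2 = 31.
Solving simultaneously gives x1 = 59/2, x2 = 33.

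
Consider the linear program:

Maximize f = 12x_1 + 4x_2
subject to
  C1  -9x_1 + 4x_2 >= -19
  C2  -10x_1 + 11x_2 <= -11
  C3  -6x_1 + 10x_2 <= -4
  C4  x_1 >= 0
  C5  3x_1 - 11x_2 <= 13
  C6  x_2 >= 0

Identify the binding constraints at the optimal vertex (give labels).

Corner points and f = 12x_1 + 4x_2:
  (29/11, 13/11) → f = 400/11
  (19/9, 0) → f = 76/3
  (33/17, 13/17) → f = 448/17
  (11/10, 0) → f = 66/5

The maximum is at (29/11, 13/11). Substituting into each constraint, equality holds for C1 and C3; the remaining constraints have slack.

C1 and C3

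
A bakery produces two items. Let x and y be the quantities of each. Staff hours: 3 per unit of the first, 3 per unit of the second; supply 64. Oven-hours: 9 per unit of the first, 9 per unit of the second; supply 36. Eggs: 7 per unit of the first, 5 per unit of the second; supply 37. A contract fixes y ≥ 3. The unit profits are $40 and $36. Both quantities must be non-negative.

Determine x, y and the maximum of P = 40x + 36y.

The optimum lies where 9x + 9y = 36 and y = 3.
Solving simultaneously gives x = 1, y = 3.

x = 1, y = 3, maximum P = 148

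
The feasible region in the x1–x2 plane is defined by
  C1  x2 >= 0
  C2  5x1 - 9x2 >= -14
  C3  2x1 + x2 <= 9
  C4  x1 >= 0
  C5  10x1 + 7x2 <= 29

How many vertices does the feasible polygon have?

4

Pairwise boundary intersections that survive every other constraint:
  (0, 0)
  (29/10, 0)
  (0, 14/9)
  (163/125, 57/25)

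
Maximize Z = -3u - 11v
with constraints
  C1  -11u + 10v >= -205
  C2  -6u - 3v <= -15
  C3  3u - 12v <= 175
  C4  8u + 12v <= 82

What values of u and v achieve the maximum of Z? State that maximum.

u = 255/31, v = -355/31, maximum Z = 3140/31

Vertices and Z = -3u - 11v:
  (255/31, -355/31) → Z = 3140/31
  (820/53, -369/106) → Z = -861/106
  (-11/8, 31/4) → Z = -649/8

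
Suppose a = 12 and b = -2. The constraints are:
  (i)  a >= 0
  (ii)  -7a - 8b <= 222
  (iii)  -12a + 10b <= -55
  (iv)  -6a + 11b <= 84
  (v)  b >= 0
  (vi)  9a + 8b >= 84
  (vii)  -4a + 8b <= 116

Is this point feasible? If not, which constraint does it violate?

not feasible — violates (v)

Constraint (v): b = -2, which is not ≥ 0. All other constraints are satisfied.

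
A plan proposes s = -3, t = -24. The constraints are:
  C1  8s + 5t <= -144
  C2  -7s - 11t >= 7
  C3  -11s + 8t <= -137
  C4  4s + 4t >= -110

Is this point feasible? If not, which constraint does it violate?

C1: -144 ≤ -144 ✓
C2: 285 ≥ 7 ✓
C3: -159 ≤ -137 ✓
C4: -108 ≥ -110 ✓

feasible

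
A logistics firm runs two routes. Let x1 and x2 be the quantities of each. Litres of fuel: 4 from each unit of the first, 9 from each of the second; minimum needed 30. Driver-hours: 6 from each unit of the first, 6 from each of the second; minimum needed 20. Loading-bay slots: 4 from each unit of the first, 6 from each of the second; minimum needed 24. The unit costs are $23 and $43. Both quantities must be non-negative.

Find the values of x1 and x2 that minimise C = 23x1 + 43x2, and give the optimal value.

x1 = 3, x2 = 2, minimum C = 155

The feasible region is unbounded (it extends along (0, 1), (1, 0)), but C strictly increases along every unbounded feasible direction, so there is no improving ray and the minimum is attained at a vertex.

The optimum lies where 4x1 + 9x2 = 30 and 4x1 + 6x2 = 24.
Solving simultaneously gives x1 = 3, x2 = 2.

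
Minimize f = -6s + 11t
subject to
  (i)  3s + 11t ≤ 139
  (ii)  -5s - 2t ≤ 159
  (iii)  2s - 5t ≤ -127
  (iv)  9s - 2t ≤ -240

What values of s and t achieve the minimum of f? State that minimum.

s = -946/41, t = 663/41, minimum f = 12969/41

Feasible corners and f = -6s + 11t:
  (-2027/49, 1172/49) → f = 25054/49
  (-2362/105, 657/35) → f = 11951/35
  (-1049/29, 317/29) → f = 9781/29
  (-946/41, 663/41) → f = 12969/41

The binding constraints are 2s - 5t = -127 and 9s - 2t = -240.
Solving simultaneously gives s = -946/41, t = 663/41.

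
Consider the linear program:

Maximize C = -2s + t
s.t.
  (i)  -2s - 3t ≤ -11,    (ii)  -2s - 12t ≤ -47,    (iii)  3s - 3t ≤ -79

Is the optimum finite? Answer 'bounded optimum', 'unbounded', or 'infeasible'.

unbounded

From the feasible point (-68/5, 191/15), moving in the direction (-3, 2) keeps every constraint satisfied while C increases without bound.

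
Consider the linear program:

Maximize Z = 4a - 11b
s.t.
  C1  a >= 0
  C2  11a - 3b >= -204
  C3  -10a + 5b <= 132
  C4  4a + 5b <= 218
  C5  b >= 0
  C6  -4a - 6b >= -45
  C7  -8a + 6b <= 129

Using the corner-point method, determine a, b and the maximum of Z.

a = 45/4, b = 0, maximum Z = 45

The binding constraints are b = 0 and -4a - 6b = -45.
Solving simultaneously gives a = 45/4, b = 0.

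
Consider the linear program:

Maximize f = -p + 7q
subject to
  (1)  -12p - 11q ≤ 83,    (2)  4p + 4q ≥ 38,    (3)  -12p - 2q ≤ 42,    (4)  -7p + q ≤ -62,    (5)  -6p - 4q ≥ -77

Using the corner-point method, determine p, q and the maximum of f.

Extreme points and f = -p + 7q:
  (143/16, 9/16) → f = -5
  (39/2, -10) → f = -179/2
  (325/34, 167/34) → f = 422/17

The binding constraints are -7p + q = -62 and -6p - 4q = -77.
Solving simultaneously gives p = 325/34, q = 167/34.

p = 325/34, q = 167/34, maximum f = 422/17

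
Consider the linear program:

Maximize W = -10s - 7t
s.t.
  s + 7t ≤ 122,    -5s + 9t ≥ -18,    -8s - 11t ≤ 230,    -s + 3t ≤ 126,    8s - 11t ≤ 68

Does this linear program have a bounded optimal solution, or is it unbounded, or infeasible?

Corner points and W = -10s - 7t:
  (-258/5, 124/5) → W = 1712/5
  (1818/67, 908/67) → W = -24536/67
  (-1872/127, -1294/127) → W = 27778/127
  (414/17, 196/17) → W = -5512/17
  (-2076/35, 778/35) → W = 15314/35
The feasible region has finitely many vertices and no improving ray; the maximum is 15314/35 at (-2076/35, 778/35).

bounded optimum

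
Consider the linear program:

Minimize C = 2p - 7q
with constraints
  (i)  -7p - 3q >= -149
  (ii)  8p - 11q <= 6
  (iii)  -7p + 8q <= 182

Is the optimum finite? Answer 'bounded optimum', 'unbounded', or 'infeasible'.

Extreme points and C = 2p - 7q:
  (1657/101, 1150/101) → C = -4736/101
  (646/77, 331/11) → C = -1357/7
  (-2050/13, -1498/13) → C = 6386/13
The feasible region has finitely many vertices and no improving ray; the minimum is -1357/7 at (646/77, 331/11).

bounded optimum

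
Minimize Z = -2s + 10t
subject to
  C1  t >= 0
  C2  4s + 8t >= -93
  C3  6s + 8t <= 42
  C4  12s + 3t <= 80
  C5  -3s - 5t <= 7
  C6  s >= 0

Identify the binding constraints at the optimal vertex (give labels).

Extreme points and Z = -2s + 10t:
  (20/3, 0) → Z = -40/3
  (0, 0) → Z = 0
  (257/39, 4/13) → Z = -394/39
  (0, 21/4) → Z = 105/2

The minimum is at (20/3, 0). Substituting into each constraint, equality holds for C1 and C4; the remaining constraints have slack.

C1 and C4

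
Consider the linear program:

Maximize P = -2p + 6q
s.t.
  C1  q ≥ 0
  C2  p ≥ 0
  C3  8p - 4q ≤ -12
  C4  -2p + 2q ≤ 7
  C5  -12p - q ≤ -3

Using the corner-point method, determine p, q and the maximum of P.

The binding constraints are 8p - 4q = -12 and -2p + 2q = 7.
Solving simultaneously gives p = 1/2, q = 4.

p = 1/2, q = 4, maximum P = 23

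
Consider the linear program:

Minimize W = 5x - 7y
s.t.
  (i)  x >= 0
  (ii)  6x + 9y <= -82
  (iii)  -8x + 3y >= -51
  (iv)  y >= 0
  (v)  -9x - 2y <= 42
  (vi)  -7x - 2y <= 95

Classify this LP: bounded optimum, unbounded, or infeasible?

infeasible

The boundaries x = 0 and 6x + 9y = -82 meet at (0, -82/9), but that point violates y ≥ 0. Every candidate vertex is excluded by some other constraint, so the feasible region is empty.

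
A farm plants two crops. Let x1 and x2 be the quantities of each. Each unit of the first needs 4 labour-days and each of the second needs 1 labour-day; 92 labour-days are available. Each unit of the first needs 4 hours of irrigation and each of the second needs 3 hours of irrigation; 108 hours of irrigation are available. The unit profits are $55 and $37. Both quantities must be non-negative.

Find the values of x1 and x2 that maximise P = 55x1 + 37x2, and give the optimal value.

Corner points and P = 55x1 + 37x2:
  (0, 0) → P = 0
  (0, 36) → P = 1332
  (23, 0) → P = 1265
  (21, 8) → P = 1451

The binding constraints are 4x1 + x2 = 92 and 4x1 + 3x2 = 108.
Solving simultaneously gives x1 = 21, x2 = 8.

x1 = 21, x2 = 8, maximum P = 1451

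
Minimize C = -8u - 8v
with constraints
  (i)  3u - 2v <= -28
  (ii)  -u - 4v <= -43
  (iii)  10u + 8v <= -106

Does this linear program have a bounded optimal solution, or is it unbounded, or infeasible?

unbounded

From the feasible point (-24, 67/4), moving in the direction (-8, 10) keeps every constraint satisfied while C decreases without bound.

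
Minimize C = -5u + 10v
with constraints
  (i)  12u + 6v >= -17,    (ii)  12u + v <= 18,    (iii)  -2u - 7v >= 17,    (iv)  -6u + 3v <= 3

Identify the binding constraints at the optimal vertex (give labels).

Extreme points and C = -5u + 10v:
  (25/12, -7) → C = -965/12
  (-17/72, -85/36) → C = -1615/72
  (143/82, -120/41) → C = -3115/82

The minimum is at (25/12, -7). Substituting into each constraint, equality holds for (i) and (ii); the remaining constraints have slack.

(i) and (ii)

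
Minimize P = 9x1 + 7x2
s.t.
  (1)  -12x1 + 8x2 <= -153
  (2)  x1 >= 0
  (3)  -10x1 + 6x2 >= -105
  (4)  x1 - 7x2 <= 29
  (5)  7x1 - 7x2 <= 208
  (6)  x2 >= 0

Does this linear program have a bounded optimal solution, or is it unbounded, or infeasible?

infeasible

The boundaries -12x1 + 8x2 = -153 and x2 = 0 meet at (51/4, 0), but that point violates -10x1 + 6x2 ≥ -105. Every candidate vertex is excluded by some other constraint, so the feasible region is empty.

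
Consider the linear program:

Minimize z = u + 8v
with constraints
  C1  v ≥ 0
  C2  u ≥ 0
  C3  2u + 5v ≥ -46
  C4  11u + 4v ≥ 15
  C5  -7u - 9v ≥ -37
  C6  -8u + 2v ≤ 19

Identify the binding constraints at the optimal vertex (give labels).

Corner points and z = u + 8v:
  (15/11, 0) → z = 15/11
  (37/7, 0) → z = 37/7
  (0, 15/4) → z = 30
  (0, 37/9) → z = 296/9

The minimum is at (15/11, 0). Substituting into each constraint, equality holds for C1 and C4; the remaining constraints have slack.

C1 and C4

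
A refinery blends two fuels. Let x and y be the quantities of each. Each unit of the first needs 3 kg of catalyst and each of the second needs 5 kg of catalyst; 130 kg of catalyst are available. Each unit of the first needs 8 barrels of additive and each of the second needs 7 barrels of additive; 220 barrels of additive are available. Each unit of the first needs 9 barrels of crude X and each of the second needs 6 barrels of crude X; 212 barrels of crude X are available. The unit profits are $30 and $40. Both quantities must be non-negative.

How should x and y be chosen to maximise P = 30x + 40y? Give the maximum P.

x = 10, y = 20, maximum P = 1100

Corner points and P = 30x + 40y:
  (0, 0) → P = 0
  (0, 26) → P = 1040
  (212/9, 0) → P = 2120/3
  (10, 20) → P = 1100
  (164/15, 284/15) → P = 3256/3

The optimum lies where 3x + 5y = 130 and 8x + 7y = 220.
Solving simultaneously gives x = 10, y = 20.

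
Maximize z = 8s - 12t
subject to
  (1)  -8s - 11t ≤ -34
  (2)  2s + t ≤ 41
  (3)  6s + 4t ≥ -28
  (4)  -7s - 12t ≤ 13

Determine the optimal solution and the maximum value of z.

s = 505/17, t = -313/17, maximum z = 7796/17

Feasible corners and z = 8s - 12t:
  (-222/17, 214/17) → z = -4344/17
  (29, -18) → z = 448
  (505/17, -313/17) → z = 7796/17
The feasible region is unbounded (it extends along (-2, 3), (-1, 2)), but z strictly decreases along every unbounded feasible direction, so there is no improving ray and the maximum is attained at a vertex.

At the optimal vertex, 2s + t = 41 and -7s - 12t = 13.
Solving simultaneously gives s = 505/17, t = -313/17.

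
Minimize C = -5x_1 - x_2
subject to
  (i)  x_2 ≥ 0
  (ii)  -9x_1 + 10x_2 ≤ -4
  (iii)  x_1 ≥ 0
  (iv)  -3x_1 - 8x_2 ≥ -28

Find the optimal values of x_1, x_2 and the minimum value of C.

Corner points and C = -5x_1 - x_2:
  (4/9, 0) → C = -20/9
  (28/3, 0) → C = -140/3
  (52/17, 40/17) → C = -300/17

At the optimal vertex, x_2 = 0 and -3x_1 - 8x_2 = -28.
Solving simultaneously gives x_1 = 28/3, x_2 = 0.

x_1 = 28/3, x_2 = 0, minimum C = -140/3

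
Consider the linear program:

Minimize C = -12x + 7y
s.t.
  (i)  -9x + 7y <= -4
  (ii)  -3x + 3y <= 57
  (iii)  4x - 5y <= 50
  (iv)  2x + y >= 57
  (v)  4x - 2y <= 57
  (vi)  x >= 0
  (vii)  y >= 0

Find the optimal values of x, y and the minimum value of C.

Extreme points and C = -12x + 7y:
  (403/23, 505/23) → C = -1301/23
  (391/10, 497/10) → C = -1213/10
  (171/8, 57/4) → C = -627/4

The binding constraints are 2x + y = 57 and 4x - 2y = 57.
Solving simultaneously gives x = 171/8, y = 57/4.

x = 171/8, y = 57/4, minimum C = -627/4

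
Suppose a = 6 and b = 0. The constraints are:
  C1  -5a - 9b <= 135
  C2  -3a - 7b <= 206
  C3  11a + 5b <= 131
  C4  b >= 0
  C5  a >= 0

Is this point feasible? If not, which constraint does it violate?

C1: -30 ≤ 135 ✓
C2: -18 ≤ 206 ✓
C3: 66 ≤ 131 ✓
C4: 0 ≥ 0 ✓
C5: 6 ≥ 0 ✓

feasible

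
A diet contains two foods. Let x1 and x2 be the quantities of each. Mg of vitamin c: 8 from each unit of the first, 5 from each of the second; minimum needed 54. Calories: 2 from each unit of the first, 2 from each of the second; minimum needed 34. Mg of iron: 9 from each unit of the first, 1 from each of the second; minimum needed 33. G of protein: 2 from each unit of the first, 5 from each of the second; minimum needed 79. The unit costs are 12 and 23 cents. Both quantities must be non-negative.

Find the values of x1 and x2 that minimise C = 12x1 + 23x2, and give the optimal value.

x1 = 2, x2 = 15, minimum C = 369

The feasible region is unbounded (it extends along (0, 1), (1, 0)), but C strictly increases along every unbounded feasible direction, so there is no improving ray and the minimum is attained at a vertex.

The binding constraints are 2x1 + 2x2 = 34 and 9x1 + x2 = 33.
Solving simultaneously gives x1 = 2, x2 = 15.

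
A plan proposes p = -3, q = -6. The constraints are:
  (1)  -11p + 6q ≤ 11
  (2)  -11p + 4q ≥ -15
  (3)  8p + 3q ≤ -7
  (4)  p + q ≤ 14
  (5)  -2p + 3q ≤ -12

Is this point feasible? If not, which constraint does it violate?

feasible

(1): -3 ≤ 11 ✓
(2): 9 ≥ -15 ✓
(3): -42 ≤ -7 ✓
(4): -9 ≤ 14 ✓
(5): -12 ≤ -12 ✓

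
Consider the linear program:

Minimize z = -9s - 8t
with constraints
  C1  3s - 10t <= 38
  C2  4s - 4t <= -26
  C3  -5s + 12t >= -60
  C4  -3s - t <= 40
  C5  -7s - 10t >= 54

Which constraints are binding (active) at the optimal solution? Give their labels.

C2 and C5

Extreme points and z = -9s - 8t:
  (-93/8, -41/8) → z = 1165/8
  (-7, -1/2) → z = 67
  (-346/23, 118/23) → z = 2170/23

The minimum is at (-7, -1/2). Substituting into each constraint, equality holds for C2 and C5; the remaining constraints have slack.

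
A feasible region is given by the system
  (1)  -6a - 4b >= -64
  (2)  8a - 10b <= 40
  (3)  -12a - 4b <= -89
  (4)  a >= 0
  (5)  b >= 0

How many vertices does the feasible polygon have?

Pairwise boundary intersections that survive every other constraint:
  (200/23, 68/23)
  (25/6, 39/4)
  (525/76, 29/19)

3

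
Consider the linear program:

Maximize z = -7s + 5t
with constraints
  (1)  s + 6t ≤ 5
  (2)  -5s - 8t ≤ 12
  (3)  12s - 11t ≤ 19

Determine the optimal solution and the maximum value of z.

s = -56/11, t = 37/22, maximum z = 969/22

The binding constraints are s + 6t = 5 and -5s - 8t = 12.
Solving simultaneously gives s = -56/11, t = 37/22.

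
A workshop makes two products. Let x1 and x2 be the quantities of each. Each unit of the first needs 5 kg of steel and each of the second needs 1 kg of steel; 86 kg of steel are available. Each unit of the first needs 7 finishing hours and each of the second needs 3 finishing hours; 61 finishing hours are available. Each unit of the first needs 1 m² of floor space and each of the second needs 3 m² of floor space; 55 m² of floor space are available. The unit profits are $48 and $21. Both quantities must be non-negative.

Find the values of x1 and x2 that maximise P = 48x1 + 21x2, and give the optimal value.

Extreme points and P = 48x1 + 21x2:
  (0, 0) → P = 0
  (0, 55/3) → P = 385
  (61/7, 0) → P = 2928/7
  (1, 18) → P = 426

At the optimal vertex, 7x1 + 3x2 = 61 and x1 + 3x2 = 55.
Solving simultaneously gives x1 = 1, x2 = 18.

x1 = 1, x2 = 18, maximum P = 426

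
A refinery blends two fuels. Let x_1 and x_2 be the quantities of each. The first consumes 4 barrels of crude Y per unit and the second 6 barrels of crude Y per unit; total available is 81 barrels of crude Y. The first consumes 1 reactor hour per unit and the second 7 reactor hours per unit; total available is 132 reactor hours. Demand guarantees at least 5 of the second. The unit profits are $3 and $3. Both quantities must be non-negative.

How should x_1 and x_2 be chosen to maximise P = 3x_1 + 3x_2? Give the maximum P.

At the optimal vertex, 4x_1 + 6x_2 = 81 and x_2 = 5.
Solving simultaneously gives x_1 = 51/4, x_2 = 5.

x_1 = 51/4, x_2 = 5, maximum P = 213/4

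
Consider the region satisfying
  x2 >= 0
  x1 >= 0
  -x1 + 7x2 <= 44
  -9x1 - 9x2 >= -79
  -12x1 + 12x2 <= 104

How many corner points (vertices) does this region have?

4

The feasible vertices (each the meet of two boundaries and inside every other half-plane) are:
  (0, 0)
  (79/9, 0)
  (0, 44/7)
  (157/72, 475/72)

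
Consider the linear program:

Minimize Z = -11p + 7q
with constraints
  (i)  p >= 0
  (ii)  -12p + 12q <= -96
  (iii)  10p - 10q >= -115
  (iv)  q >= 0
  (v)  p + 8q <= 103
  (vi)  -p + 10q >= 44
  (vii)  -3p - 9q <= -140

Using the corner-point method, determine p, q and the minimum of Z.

Vertices and Z = -11p + 7q:
  (167/9, 95/9) → Z = -1172/9
  (53/3, 29/3) → Z = -380/3
  (113/3, 49/6) → Z = -2143/6
  (1004/39, 272/39) → Z = -9140/39

p = 113/3, q = 49/6, minimum Z = -2143/6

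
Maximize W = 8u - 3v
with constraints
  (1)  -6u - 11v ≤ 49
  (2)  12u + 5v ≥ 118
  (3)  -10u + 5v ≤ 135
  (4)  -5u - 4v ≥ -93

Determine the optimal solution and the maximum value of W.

u = 1219/31, v = -803/31, maximum W = 12161/31

Extreme points and W = 8u - 3v:
  (1543/102, -216/17) → W = 8116/51
  (1219/31, -803/31) → W = 12161/31
  (7/23, 526/23) → W = -1522/23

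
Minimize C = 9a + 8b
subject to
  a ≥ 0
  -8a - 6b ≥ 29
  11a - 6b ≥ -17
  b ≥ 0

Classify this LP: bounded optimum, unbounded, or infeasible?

The boundaries a = 0 and -8a - 6b = 29 meet at (0, -29/6), but that point violates b ≥ 0. Every candidate vertex is excluded by some other constraint, so the feasible region is empty.

infeasible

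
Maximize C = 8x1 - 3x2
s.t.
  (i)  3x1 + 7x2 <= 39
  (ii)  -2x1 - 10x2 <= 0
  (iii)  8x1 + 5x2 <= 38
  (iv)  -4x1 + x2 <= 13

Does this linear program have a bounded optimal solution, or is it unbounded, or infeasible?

bounded optimum

Vertices and C = 8x1 - 3x2:
  (71/41, 198/41) → C = -26/41
  (-52/31, 195/31) → C = -1001/31
  (38/7, -38/35) → C = 1634/35
  (-65/21, 13/21) → C = -559/21
The feasible region has finitely many vertices and no improving ray; the maximum is 1634/35 at (38/7, -38/35).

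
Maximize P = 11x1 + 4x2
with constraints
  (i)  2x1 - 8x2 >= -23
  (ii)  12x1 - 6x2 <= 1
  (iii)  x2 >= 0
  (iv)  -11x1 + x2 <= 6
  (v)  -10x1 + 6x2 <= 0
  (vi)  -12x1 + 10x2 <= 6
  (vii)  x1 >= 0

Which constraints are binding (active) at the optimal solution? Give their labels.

(ii) and (v)

Extreme points and P = 11x1 + 4x2:
  (1/12, 0) → P = 11/12
  (1/2, 5/6) → P = 53/6
  (0, 0) → P = 0

The maximum is at (1/2, 5/6). Substituting into each constraint, equality holds for (ii) and (v); the remaining constraints have slack.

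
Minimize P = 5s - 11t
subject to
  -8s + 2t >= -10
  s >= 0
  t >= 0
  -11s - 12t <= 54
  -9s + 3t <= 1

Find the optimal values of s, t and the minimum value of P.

s = 16/3, t = 49/3, minimum P = -153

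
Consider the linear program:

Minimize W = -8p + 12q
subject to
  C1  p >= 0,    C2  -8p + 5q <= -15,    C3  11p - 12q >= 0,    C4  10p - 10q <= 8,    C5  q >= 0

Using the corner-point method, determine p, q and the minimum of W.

Corner points and W = -8p + 12q:
  (180/41, 165/41) → W = 540/41
  (11/3, 43/15) → W = 76/15
  (48/5, 44/5) → W = 144/5

The optimum lies where -8p + 5q = -15 and 10p - 10q = 8.
Solving simultaneously gives p = 11/3, q = 43/15.

p = 11/3, q = 43/15, minimum W = 76/15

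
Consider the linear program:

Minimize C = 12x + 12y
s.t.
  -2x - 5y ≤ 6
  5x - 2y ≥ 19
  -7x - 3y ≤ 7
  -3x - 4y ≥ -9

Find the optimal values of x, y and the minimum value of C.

x = 83/29, y = -68/29, minimum C = 180/29

Vertices and C = 12x + 12y:
  (83/29, -68/29) → C = 180/29
  (69/7, -36/7) → C = 396/7
  (47/13, -6/13) → C = 492/13

At the optimal vertex, -2x - 5y = 6 and 5x - 2y = 19.
Solving simultaneously gives x = 83/29, y = -68/29.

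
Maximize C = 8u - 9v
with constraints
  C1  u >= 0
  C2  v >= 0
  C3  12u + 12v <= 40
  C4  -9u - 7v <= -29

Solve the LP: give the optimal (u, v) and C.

Vertices and C = 8u - 9v:
  (10/3, 0) → C = 80/3
  (29/9, 0) → C = 232/9
  (17/6, 1/2) → C = 109/6

The optimum lies where v = 0 and 12u + 12v = 40.
Solving simultaneously gives u = 10/3, v = 0.

u = 10/3, v = 0, maximum C = 80/3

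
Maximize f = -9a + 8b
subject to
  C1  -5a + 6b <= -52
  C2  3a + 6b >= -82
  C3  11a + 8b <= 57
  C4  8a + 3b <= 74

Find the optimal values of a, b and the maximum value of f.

a = -15/4, b = -283/24, maximum f = -727/12

Feasible corners and f = -9a + 8b:
  (-15/4, -283/24) → f = -727/12
  (379/53, -287/106) → f = -4559/53
  (230/13, -878/39) → f = -1018/3
  (421/31, -358/31) → f = -6653/31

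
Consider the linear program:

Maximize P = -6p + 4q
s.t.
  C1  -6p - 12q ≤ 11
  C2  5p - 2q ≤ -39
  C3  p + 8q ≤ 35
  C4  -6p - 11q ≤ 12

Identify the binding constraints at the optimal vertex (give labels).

Vertices and P = -6p + 4q:
  (-121/21, 107/21) → P = 1154/21
  (-453/67, 174/67) → P = 3414/67
  (-13, 6) → P = 102

The maximum is at (-13, 6). Substituting into each constraint, equality holds for C3 and C4; the remaining constraints have slack.

C3 and C4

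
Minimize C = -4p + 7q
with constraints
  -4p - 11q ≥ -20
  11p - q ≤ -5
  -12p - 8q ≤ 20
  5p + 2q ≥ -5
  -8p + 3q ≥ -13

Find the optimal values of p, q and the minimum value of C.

Vertices and C = -4p + 7q:
  (-7/25, 48/25) → C = 364/25
  (-95/47, 120/47) → C = 1220/47
  (-5/9, -10/9) → C = -50/9

p = -5/9, q = -10/9, minimum C = -50/9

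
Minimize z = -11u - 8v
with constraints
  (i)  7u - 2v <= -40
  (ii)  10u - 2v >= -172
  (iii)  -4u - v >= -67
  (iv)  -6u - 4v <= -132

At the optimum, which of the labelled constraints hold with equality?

(ii) and (iii)

Extreme points and z = -11u - 8v:
  (94/15, 629/15) → z = -2022/5
  (13/5, 291/10) → z = -1307/5
  (-19/9, 679/9) → z = -1741/3
  (-106/13, 588/13) → z = -3538/13

The minimum is at (-19/9, 679/9). Substituting into each constraint, equality holds for (ii) and (iii); the remaining constraints have slack.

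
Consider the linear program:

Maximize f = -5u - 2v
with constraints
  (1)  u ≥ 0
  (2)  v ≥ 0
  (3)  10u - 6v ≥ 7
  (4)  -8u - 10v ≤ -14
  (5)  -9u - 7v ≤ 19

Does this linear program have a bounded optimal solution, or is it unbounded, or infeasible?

bounded optimum

Vertices and f = -5u - 2v:
  (7/4, 0) → f = -35/4
  (77/74, 21/37) → f = -469/74
The feasible region has finitely many vertices and no improving ray; the maximum is -469/74 at (77/74, 21/37).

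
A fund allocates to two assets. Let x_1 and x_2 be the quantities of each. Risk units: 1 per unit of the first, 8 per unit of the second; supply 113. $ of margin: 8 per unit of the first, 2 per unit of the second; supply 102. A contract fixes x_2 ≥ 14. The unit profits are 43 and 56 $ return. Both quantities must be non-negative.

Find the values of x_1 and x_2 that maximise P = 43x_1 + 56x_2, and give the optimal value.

Corner points and P = 43x_1 + 56x_2:
  (0, 113/8) → P = 791
  (0, 14) → P = 784
  (1, 14) → P = 827

The binding constraints are x_1 + 8x_2 = 113 and x_2 = 14.
Solving simultaneously gives x_1 = 1, x_2 = 14.

x_1 = 1, x_2 = 14, maximum P = 827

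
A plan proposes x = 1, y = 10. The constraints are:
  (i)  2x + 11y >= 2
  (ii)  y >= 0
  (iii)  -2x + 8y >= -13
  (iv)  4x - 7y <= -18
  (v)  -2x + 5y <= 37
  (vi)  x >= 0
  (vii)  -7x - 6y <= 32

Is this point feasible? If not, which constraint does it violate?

not feasible — violates (v)

Constraint (v): -2x + 5y = 48, which is not ≤ 37. All other constraints are satisfied.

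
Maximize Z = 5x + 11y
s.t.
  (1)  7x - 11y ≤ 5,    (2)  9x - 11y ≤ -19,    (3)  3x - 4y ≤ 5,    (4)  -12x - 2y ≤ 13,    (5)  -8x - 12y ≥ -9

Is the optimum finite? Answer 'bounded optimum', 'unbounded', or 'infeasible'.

bounded optimum

Feasible corners and Z = 5x + 11y:
  (-181/150, 37/50) → Z = 158/75
  (-129/196, 233/196) → Z = 137/14
  (-87/64, 53/32) → Z = 731/64
The feasible region has finitely many vertices and no improving ray; the maximum is 731/64 at (-87/64, 53/32).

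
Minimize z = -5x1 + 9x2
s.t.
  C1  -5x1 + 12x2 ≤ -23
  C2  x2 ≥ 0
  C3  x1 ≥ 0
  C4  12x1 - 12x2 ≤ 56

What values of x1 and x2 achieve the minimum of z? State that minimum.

x1 = 14/3, x2 = 0, minimum z = -70/3

Extreme points and z = -5x1 + 9x2:
  (23/5, 0) → z = -23
  (33/7, 1/21) → z = -162/7
  (14/3, 0) → z = -70/3

The optimum lies where x2 = 0 and 12x1 - 12x2 = 56.
Solving simultaneously gives x1 = 14/3, x2 = 0.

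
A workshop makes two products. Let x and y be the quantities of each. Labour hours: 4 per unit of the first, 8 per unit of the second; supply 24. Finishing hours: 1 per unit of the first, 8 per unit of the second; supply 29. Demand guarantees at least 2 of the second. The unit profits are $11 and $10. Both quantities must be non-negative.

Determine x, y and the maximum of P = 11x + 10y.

x = 2, y = 2, maximum P = 42

Feasible corners and P = 11x + 10y:
  (0, 3) → P = 30
  (0, 2) → P = 20
  (2, 2) → P = 42

The optimum lies where 4x + 8y = 24 and y = 2.
Solving simultaneously gives x = 2, y = 2.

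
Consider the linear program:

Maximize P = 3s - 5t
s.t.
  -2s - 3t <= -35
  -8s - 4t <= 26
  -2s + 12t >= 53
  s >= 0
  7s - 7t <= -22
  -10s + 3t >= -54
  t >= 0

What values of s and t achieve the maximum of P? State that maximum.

Vertices and P = 3s - 5t:
  (0, 35/3) → P = -175/3
  (179/35, 289/35) → P = -908/35
  (444/49, 598/49) → P = -1658/49
The feasible region is unbounded (it extends along (0, 1), (3, 10)), but P strictly decreases along every unbounded feasible direction, so there is no improving ray and the maximum is attained at a vertex.

s = 179/35, t = 289/35, maximum P = -908/35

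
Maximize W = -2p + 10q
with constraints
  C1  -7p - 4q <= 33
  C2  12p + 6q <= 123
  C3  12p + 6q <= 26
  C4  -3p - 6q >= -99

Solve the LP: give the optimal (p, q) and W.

Corner points and W = -2p + 10q:
  (151/3, -289/3) → W = -1064
  (-99/5, 132/5) → W = 1518/5
  (-73/9, 185/9) → W = 1996/9

The binding constraints are -7p - 4q = 33 and -3p - 6q = -99.
Solving simultaneously gives p = -99/5, q = 132/5.

p = -99/5, q = 132/5, maximum W = 1518/5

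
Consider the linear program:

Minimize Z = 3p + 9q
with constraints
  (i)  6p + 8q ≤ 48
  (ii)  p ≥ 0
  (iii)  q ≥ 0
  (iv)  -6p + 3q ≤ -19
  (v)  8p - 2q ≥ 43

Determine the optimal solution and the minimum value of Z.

p = 43/8, q = 0, minimum Z = 129/8

At the optimal vertex, q = 0 and 8p - 2q = 43.
Solving simultaneously gives p = 43/8, q = 0.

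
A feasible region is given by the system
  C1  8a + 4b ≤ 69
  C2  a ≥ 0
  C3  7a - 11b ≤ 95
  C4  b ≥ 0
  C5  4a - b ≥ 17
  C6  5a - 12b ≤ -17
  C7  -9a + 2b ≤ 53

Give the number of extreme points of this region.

3

Of the 21 pairwise boundary intersections, those satisfying every inequality are:
  (137/24, 35/6)
  (190/29, 481/116)
  (221/43, 153/43)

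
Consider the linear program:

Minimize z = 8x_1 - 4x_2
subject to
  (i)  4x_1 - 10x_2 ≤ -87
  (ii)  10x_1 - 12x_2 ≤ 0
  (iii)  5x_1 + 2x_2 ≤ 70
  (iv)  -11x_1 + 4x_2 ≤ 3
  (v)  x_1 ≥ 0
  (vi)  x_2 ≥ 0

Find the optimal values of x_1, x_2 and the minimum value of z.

x_1 = 137/21, x_2 = 785/42, minimum z = -158/7

Feasible corners and z = 8x_1 - 4x_2:
  (263/29, 715/58) → z = 674/29
  (159/47, 945/94) → z = -618/47
  (137/21, 785/42) → z = -158/7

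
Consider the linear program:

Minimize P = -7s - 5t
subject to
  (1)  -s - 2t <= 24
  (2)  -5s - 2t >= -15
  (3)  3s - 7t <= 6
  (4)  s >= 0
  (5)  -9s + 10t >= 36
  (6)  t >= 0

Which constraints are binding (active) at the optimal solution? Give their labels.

Corner points and P = -7s - 5t:
  (0, 15/2) → P = -75/2
  (39/34, 315/68) → P = -2121/68
  (0, 18/5) → P = -18

The minimum is at (0, 15/2). Substituting into each constraint, equality holds for (2) and (4); the remaining constraints have slack.

(2) and (4)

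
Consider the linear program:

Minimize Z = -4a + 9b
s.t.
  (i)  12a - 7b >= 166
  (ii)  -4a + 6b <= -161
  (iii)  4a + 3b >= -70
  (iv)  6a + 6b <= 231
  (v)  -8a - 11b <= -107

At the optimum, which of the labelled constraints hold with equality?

Feasible corners and Z = -4a + 9b:
  (196/5, -7/10) → Z = -1631/10
  (2413/92, -215/23) → Z = -4348/23
  (211/2, -67) → Z = -1025

The minimum is at (211/2, -67). Substituting into each constraint, equality holds for (iv) and (v); the remaining constraints have slack.

(iv) and (v)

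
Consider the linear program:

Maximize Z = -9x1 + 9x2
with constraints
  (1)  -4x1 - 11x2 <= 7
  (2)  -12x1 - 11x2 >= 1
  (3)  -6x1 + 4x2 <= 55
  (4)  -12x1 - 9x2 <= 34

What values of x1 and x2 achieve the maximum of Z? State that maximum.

x1 = -203/38, x2 = 109/19, maximum Z = 3789/38

Feasible corners and Z = -9x1 + 9x2:
  (3/4, -10/11) → Z = -657/44
  (-311/96, 13/24) → Z = 1089/32
  (-203/38, 109/19) → Z = 3789/38
  (-631/102, 76/17) → Z = 3261/34

The optimum lies where -12x1 - 11x2 = 1 and -6x1 + 4x2 = 55.
Solving simultaneously gives x1 = -203/38, x2 = 109/19.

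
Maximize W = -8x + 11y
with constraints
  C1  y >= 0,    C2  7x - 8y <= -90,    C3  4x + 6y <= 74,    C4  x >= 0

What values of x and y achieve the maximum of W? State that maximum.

Corner points and W = -8x + 11y:
  (26/37, 439/37) → W = 4621/37
  (0, 45/4) → W = 495/4
  (0, 37/3) → W = 407/3

The optimum lies where 4x + 6y = 74 and x = 0.
Solving simultaneously gives x = 0, y = 37/3.

x = 0, y = 37/3, maximum W = 407/3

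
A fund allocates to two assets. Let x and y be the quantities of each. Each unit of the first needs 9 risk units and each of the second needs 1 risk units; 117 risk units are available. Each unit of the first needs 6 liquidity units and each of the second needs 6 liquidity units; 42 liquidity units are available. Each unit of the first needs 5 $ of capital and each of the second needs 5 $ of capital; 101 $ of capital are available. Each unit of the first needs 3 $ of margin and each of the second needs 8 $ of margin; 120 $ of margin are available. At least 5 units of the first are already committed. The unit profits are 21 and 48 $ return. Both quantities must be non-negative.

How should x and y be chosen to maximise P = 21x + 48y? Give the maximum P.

Extreme points and P = 21x + 48y:
  (7, 0) → P = 147
  (5, 0) → P = 105
  (5, 2) → P = 201

x = 5, y = 2, maximum P = 201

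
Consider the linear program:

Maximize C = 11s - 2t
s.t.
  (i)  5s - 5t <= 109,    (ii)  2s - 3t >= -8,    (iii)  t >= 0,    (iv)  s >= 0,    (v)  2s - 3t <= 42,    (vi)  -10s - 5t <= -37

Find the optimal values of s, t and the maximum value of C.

Feasible corners and C = 11s - 2t:
  (367/5, 258/5) → C = 3521/5
  (117/5, 8/5) → C = 1271/5
  (71/40, 77/20) → C = 473/40
  (21, 0) → C = 231
  (37/10, 0) → C = 407/10

The optimum lies where 5s - 5t = 109 and 2s - 3t = -8.
Solving simultaneously gives s = 367/5, t = 258/5.

s = 367/5, t = 258/5, maximum C = 3521/5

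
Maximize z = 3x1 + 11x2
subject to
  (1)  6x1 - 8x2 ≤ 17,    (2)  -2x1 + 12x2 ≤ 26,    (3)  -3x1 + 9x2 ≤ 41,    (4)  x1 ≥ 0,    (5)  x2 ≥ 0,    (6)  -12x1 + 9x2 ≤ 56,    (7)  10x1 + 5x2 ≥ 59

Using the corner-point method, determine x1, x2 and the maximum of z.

x1 = 103/14, x2 = 95/28, maximum z = 1663/28

Extreme points and z = 3x1 + 11x2:
  (103/14, 95/28) → z = 1663/28
  (557/110, 92/55) → z = 739/22
  (289/65, 189/65) → z = 2946/65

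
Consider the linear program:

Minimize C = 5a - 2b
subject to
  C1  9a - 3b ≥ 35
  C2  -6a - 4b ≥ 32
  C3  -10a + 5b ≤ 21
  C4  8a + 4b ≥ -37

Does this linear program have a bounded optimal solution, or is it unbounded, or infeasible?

bounded optimum

Extreme points and C = 5a - 2b:
  (22/27, -83/9) → C = 608/27
  (29/60, -613/60) → C = 457/20
The feasible region has finitely many vertices and no improving ray; the minimum is 608/27 at (22/27, -83/9).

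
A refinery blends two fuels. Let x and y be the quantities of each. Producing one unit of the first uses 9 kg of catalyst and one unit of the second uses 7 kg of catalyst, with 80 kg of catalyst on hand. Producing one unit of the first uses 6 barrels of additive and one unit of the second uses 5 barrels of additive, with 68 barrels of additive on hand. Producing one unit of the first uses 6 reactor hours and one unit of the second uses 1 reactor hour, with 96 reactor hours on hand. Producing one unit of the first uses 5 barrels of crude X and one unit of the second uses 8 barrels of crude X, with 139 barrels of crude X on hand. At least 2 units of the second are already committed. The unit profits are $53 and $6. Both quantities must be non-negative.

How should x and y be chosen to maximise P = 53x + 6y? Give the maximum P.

x = 22/3, y = 2, maximum P = 1202/3

Feasible corners and P = 53x + 6y:
  (0, 80/7) → P = 480/7
  (0, 2) → P = 12
  (22/3, 2) → P = 1202/3

At the optimal vertex, 9x + 7y = 80 and y = 2.
Solving simultaneously gives x = 22/3, y = 2.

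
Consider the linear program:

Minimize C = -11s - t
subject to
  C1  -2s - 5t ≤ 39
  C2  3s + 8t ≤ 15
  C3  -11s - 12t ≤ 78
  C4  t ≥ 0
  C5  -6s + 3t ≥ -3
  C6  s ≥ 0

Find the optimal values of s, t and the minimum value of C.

Feasible corners and C = -11s - t:
  (23/19, 27/19) → C = -280/19
  (0, 15/8) → C = -15/8
  (1/2, 0) → C = -11/2
  (0, 0) → C = 0

s = 23/19, t = 27/19, minimum C = -280/19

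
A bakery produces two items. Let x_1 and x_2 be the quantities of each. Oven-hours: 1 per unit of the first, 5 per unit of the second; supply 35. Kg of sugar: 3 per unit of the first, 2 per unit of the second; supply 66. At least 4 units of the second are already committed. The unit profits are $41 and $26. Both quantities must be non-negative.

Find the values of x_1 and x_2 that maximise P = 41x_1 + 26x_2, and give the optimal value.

x_1 = 15, x_2 = 4, maximum P = 719

Vertices and P = 41x_1 + 26x_2:
  (0, 7) → P = 182
  (0, 4) → P = 104
  (15, 4) → P = 719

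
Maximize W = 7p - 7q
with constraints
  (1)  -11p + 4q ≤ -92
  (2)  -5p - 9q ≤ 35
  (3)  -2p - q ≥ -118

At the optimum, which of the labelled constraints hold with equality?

(2) and (3)

Vertices and W = 7p - 7q:
  (688/119, -845/119) → W = 1533/17
  (564/19, 1114/19) → W = -3850/19
  (1097/13, -660/13) → W = 12299/13

The maximum is at (1097/13, -660/13). Substituting into each constraint, equality holds for (2) and (3); the remaining constraints have slack.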